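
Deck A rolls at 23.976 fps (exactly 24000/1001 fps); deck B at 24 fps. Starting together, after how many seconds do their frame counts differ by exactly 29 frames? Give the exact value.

The gap grows by |24 − 24000/1001| = 24/1001 frames per second.
Time for a 29-frame gap: 29 ÷ (24/1001) = 29029/24 s.

29029/24 seconds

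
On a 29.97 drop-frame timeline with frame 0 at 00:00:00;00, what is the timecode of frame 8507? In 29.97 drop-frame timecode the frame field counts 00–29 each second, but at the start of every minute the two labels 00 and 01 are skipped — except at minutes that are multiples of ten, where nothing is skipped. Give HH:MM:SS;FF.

00:04:43;25

Ten DF minutes hold 17982 frames, so frame 8507 lies in block 0 (frames 0–17981) with 8507 frames into that block.
The block's first minute is 1800 frames and the rest 1798 each; 8507 frames reaches minute 4, so 0 × 18 + 4 × 2 = 8 labels have been skipped so far.
Adding those back, label number 8507 + 8 = 8515 at 30 labels/s is 283 s + 25 f = 0 h 4 min 43 s frame 25, i.e. 00:04:43;25.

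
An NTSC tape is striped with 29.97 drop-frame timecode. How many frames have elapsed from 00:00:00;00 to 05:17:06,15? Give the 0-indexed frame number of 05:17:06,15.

As if non-drop at 30 labels/s: (5 × 3600 + 17 × 60 + 6) × 30 + 15 = 570795.
Minute boundaries passed: 317; those not divisible by 10: 317 − 31 = 286; dropped labels = 2 × 286 = 572.
Actual frame index = 570795 − 572 = 570223.

570223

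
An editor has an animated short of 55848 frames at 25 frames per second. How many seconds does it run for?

Running time = 55848 / (25) = 2233.92 s.

2233.92 seconds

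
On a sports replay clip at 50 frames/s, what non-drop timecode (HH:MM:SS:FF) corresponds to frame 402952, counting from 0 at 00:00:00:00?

02:14:19:02

402952 ÷ 50 = 8059 full seconds, remainder 2 frames.
8059 s = 2 h 14 min 19 s.
Timecode: 02:14:19:02.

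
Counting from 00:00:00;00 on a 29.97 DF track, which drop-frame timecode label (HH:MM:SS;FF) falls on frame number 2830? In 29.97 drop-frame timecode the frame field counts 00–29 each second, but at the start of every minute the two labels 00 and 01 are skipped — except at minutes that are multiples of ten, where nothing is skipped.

00:01:34;12

Each 10-minute DF block holds 10 × 60 × 30 − 9 × 2 = 17982 frames. 2830 ÷ 17982 → 0 full blocks, remainder 2830.
Within the partial block the first minute is 1800 frames and each further minute 1798, so 1 further minute boundary passed. Total skipped labels = 18 × 0 + 2 × 1 = 2.
Non-drop label index = 2830 + 2 = 2832; at 30 labels/s that is 00:01:34:12, i.e. DF 00:01:34;12.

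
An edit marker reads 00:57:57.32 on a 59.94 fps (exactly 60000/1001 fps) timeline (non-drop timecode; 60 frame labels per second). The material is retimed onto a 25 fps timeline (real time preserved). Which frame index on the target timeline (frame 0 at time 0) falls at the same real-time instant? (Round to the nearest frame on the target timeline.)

Source frame index: (0×3600 + 57×60 + 57) × 60 + 32 = 208652.
Real time: 208652 / (60000/1001) = 52215163/15000 s.
Target frame: (52215163/15000) × (25) = 52215163/600 ≈ 87025.272 → 87025.

frame 87025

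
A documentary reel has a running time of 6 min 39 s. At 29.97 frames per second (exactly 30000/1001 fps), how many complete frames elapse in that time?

6 min 39 s = 399 s.
Frames = 399 × 30000/1001 = 1710000/143 ≈ 11958.0420.
Complete frames: 11958.

11958 frames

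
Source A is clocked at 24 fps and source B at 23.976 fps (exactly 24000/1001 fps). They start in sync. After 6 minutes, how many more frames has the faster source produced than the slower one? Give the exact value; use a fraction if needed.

8640/1001 frames

6 min = 360 s.
A emits 24 × 360 = 8640 frames; B emits 24000/1001 × 360 = 8640000/1001.
Difference = 8640/1001 frames (≈ 8.6314); B is behind A.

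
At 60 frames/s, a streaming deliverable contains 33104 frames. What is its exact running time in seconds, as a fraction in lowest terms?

Running time = 33104 ÷ (60) = 33104 × 1/60 = 8276/15 s.

8276/15 seconds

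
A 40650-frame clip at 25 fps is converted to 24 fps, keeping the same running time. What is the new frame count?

39024 frames

Target frames = source frames × (target rate / source rate) = 40650 × (24)/(25) = 40650 × 24/25 = 39024.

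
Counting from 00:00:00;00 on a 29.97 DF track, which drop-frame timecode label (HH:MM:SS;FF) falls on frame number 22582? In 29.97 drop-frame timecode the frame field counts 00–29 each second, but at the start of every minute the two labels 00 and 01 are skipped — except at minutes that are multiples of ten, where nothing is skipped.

00:12:33;14

Ten DF minutes hold 17982 frames, so frame 22582 lies in block 1 (frames 17982–35963) with 4600 frames into that block.
The block's first minute is 1800 frames and the rest 1798 each; 4600 frames reaches minute 2, so 1 × 18 + 2 × 2 = 22 labels have been skipped so far.
Adding those back, label number 22582 + 22 = 22604 at 30 labels/s is 753 s + 14 f = 0 h 12 min 33 s frame 14, i.e. 00:12:33;14.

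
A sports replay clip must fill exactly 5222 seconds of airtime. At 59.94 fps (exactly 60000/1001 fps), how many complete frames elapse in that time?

313006 frames

Frames = 5222 × 60000/1001 = 44760000/143 ≈ 313006.9930.
Complete frames: 313006.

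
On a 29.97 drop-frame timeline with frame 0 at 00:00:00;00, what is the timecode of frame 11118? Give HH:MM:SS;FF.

Each 10-minute DF block holds 10 × 60 × 30 − 9 × 2 = 17982 frames. 11118 ÷ 17982 → 0 full blocks, remainder 11118.
Within the partial block the first minute is 1800 frames and each further minute 1798, so 6 further minute boundaries passed. Total skipped labels = 18 × 0 + 2 × 6 = 12.
Non-drop label index = 11118 + 12 = 11130; at 30 labels/s that is 00:06:11:00, i.e. DF 00:06:11;00.

00:06:11;00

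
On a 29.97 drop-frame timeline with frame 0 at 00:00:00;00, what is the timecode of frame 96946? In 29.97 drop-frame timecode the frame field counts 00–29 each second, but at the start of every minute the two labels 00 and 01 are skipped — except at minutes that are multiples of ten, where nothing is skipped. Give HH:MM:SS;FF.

00:53:54;22

Each 10-minute DF block holds 10 × 60 × 30 − 9 × 2 = 17982 frames. 96946 ÷ 17982 → 5 full blocks, remainder 7036.
Within the partial block the first minute is 1800 frames and each further minute 1798, so 3 further minute boundaries passed. Total skipped labels = 18 × 5 + 2 × 3 = 96.
Non-drop label index = 96946 + 96 = 97042; at 30 labels/s that is 00:53:54:22, i.e. DF 00:53:54;22.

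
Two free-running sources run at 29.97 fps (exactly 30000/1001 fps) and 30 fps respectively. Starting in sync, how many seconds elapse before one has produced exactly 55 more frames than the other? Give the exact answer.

The gap grows by |30 − 30000/1001| = 30/1001 frames per second.
Time for a 55-frame gap: 55 ÷ (30/1001) = 11011/6 s.

11011/6 seconds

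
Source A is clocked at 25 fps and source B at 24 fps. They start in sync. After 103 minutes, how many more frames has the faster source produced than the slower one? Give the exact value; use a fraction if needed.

6180 frames

103 min = 6180 s.
A emits 25 × 6180 = 154500 frames; B emits 24 × 6180 = 148320.
Difference = 6180 frames; B is behind A.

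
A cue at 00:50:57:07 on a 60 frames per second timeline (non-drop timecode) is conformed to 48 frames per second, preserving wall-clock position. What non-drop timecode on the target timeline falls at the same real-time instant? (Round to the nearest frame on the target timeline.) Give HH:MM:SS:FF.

Source frame index: (0×3600 + 50×60 + 57) × 60 + 7 = 183427.
Real time: 183427 / (60) = 183427/60 s.
Target frame: (183427/60) × (48) = 733708/5 ≈ 146741.600 → 146742.
At 48 labels/s: frame 146742 → 00:50:57:06.

00:50:57:06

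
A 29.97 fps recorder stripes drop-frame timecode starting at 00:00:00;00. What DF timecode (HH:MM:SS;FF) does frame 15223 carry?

00:08:27;29

Each 10-minute DF block holds 10 × 60 × 30 − 9 × 2 = 17982 frames. 15223 ÷ 17982 → 0 full blocks, remainder 15223.
Within the partial block the first minute is 1800 frames and each further minute 1798, so 8 further minute boundaries passed. Total skipped labels = 18 × 0 + 2 × 8 = 16.
Non-drop label index = 15223 + 16 = 15239; at 30 labels/s that is 00:08:27:29, i.e. DF 00:08:27;29.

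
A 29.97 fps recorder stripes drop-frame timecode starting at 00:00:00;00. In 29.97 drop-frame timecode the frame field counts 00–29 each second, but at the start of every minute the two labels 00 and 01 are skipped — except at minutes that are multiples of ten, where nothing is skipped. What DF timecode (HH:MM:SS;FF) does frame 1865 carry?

00:01:02;07

Ten DF minutes hold 17982 frames, so frame 1865 lies in block 0 (frames 0–17981) with 1865 frames into that block.
The block's first minute is 1800 frames and the rest 1798 each; 1865 frames reaches minute 1, so 0 × 18 + 1 × 2 = 2 labels have been skipped so far.
Adding those back, label number 1865 + 2 = 1867 at 30 labels/s is 62 s + 7 f = 0 h 1 min 2 s frame 7, i.e. 00:01:02;07.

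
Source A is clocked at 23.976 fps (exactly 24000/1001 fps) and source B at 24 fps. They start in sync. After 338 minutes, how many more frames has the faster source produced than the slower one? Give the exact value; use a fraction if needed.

37440/77 frames

338 min = 20280 s.
A emits 24000/1001 × 20280 = 37440000/77 frames; B emits 24 × 20280 = 486720.
Difference = 37440/77 frames (≈ 486.2338); B is ahead of A.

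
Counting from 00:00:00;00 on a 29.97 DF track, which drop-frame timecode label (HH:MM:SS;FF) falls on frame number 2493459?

23:06:38;15

Each 10-minute DF block holds 10 × 60 × 30 − 9 × 2 = 17982 frames. 2493459 ÷ 17982 → 138 full blocks, remainder 11943.
Within the partial block the first minute is 1800 frames and each further minute 1798, so 6 further minute boundaries passed. Total skipped labels = 18 × 138 + 2 × 6 = 2496.
Non-drop label index = 2493459 + 2496 = 2495955; at 30 labels/s that is 23:06:38:15, i.e. DF 23:06:38;15.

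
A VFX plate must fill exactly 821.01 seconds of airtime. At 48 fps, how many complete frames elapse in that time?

39408 frames

Frames = 821.01 × 48 = 985212/25 ≈ 39408.4800.
Complete frames: 39408.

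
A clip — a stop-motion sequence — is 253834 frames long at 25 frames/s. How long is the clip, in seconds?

Running time = 253834 / (25) = 10153.36 s.

10153.36 seconds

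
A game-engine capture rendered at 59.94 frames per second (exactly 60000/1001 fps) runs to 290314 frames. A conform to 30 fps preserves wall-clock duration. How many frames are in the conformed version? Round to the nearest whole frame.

145302 frames

Frames at target rate = 290314 × (30) / (60000/1001) = 145302157/1000 ≈ 145302.157.
Nearest whole frame: 145302.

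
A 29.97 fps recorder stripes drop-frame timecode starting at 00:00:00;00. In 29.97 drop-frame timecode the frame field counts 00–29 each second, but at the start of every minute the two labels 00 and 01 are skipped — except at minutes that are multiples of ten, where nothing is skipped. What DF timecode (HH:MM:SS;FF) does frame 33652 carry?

Ten DF minutes hold 17982 frames, so frame 33652 lies in block 1 (frames 17982–35963) with 15670 frames into that block.
The block's first minute is 1800 frames and the rest 1798 each; 15670 frames reaches minute 8, so 1 × 18 + 8 × 2 = 34 labels have been skipped so far.
Adding those back, label number 33652 + 34 = 33686 at 30 labels/s is 1122 s + 26 f = 0 h 18 min 42 s frame 26, i.e. 00:18:42;26.

00:18:42;26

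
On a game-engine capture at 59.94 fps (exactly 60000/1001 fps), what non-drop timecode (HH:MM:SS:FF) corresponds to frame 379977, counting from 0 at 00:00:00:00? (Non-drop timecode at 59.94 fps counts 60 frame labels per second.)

01:45:32:57

379977 ÷ 60 = 6332 full seconds, remainder 57 frames.
6332 s = 1 h 45 min 32 s.
Timecode: 01:45:32:57.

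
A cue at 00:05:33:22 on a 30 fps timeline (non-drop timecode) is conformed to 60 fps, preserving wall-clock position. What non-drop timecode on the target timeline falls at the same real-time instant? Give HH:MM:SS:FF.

Source frame index: (0×3600 + 5×60 + 33) × 30 + 22 = 10012.
Real time: 10012 / (30) = 5006/15 s.
Target frame: (5006/15) × (60) = 20024.
At 60 labels/s: frame 20024 → 00:05:33:44.

00:05:33:44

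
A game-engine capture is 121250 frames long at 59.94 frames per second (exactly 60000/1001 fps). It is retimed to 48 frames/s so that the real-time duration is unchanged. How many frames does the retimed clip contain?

97097 frames

Target frames = source frames × (target rate / source rate) = 121250 × (48)/(60000/1001) = 121250 × 1001/1250 = 97097.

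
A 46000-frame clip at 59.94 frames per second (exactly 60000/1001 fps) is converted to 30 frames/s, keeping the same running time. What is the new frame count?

Target frames = source frames × (target rate / source rate) = 46000 × (30)/(60000/1001) = 46000 × 1001/2000 = 23023.

23023 frames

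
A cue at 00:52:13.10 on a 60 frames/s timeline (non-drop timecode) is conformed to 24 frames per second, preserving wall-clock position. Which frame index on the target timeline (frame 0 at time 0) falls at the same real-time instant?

frame 75196

Source frame index: (0×3600 + 52×60 + 13) × 60 + 10 = 187990.
Real time: 187990 / (60) = 18799/6 s.
Target frame: (18799/6) × (24) = 75196.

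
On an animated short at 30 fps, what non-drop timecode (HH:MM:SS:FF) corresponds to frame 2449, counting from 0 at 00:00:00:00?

00:01:21:19

2449 ÷ 30 = 81 full seconds, remainder 19 frames.
81 s = 0 h 1 min 21 s.
Timecode: 00:01:21:19.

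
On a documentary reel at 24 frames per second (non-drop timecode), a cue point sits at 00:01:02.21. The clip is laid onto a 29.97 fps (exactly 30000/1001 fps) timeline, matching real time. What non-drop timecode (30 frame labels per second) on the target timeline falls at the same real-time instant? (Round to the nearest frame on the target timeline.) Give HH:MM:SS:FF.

Source frame index: (0×3600 + 1×60 + 2) × 24 + 21 = 1509.
Real time: 1509 / (24) = 503/8 s.
Target frame: (503/8) × (30000/1001) = 1886250/1001 ≈ 1884.366 → 1884.
At 30 labels/s: frame 1884 → 00:01:02:24.

00:01:02:24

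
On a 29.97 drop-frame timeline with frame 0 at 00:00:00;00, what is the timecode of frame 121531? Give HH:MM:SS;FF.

01:07:35;03

Each 10-minute DF block holds 10 × 60 × 30 − 9 × 2 = 17982 frames. 121531 ÷ 17982 → 6 full blocks, remainder 13639.
Within the partial block the first minute is 1800 frames and each further minute 1798, so 7 further minute boundaries passed. Total skipped labels = 18 × 6 + 2 × 7 = 122.
Non-drop label index = 121531 + 122 = 121653; at 30 labels/s that is 01:07:35:03, i.e. DF 01:07:35;03.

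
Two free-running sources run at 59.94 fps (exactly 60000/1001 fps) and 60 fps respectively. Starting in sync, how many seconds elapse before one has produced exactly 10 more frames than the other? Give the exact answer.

1001/6 seconds

The gap grows by |60 − 60000/1001| = 60/1001 frames per second.
Time for a 10-frame gap: 10 ÷ (60/1001) = 1001/6 s.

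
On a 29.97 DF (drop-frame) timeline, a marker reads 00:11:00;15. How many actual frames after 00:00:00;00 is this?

As if non-drop at 30 labels/s: (0 × 3600 + 11 × 60 + 0) × 30 + 15 = 19815.
Minute boundaries passed: 11; those not divisible by 10: 11 − 1 = 10; dropped labels = 2 × 10 = 20.
Actual frame index = 19815 − 20 = 19795.

19795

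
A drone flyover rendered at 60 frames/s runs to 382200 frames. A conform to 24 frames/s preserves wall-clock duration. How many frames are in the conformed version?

152880 frames

Target frames = source frames × (target rate / source rate) = 382200 × (24)/(60) = 382200 × 2/5 = 152880.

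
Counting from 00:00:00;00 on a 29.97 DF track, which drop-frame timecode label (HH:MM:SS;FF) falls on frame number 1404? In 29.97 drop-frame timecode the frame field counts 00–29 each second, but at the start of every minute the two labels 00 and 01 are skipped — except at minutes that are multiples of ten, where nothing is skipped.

00:00:46;24

Ten DF minutes hold 17982 frames, so frame 1404 lies in block 0 (frames 0–17981) with 1404 frames into that block.
The block's first minute is 1800 frames and the rest 1798 each; 1404 frames reaches minute 0, so 0 × 18 + 0 × 2 = 0 labels have been skipped so far.
Adding those back, label number 1404 + 0 = 1404 at 30 labels/s is 46 s + 24 f = 0 h 0 min 46 s frame 24, i.e. 00:00:46;24.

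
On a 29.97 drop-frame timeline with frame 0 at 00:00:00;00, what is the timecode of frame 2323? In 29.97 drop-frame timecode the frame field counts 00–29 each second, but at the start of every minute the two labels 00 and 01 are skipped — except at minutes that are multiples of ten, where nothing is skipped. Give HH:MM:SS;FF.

00:01:17;15

Ten DF minutes hold 17982 frames, so frame 2323 lies in block 0 (frames 0–17981) with 2323 frames into that block.
The block's first minute is 1800 frames and the rest 1798 each; 2323 frames reaches minute 1, so 0 × 18 + 1 × 2 = 2 labels have been skipped so far.
Adding those back, label number 2323 + 2 = 2325 at 30 labels/s is 77 s + 15 f = 0 h 1 min 17 s frame 15, i.e. 00:01:17;15.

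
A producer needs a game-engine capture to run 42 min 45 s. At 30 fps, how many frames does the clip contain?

76950 frames

42 min 45 s = 2565 s.
Frames = 2565 × 30 = 76950.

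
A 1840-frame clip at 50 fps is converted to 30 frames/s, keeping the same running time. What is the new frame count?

Target frames = source frames × (target rate / source rate) = 1840 × (30)/(50) = 1840 × 3/5 = 1104.

1104 frames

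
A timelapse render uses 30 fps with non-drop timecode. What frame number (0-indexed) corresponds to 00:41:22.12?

frame 74472

Total seconds to the label: (0 × 3600 + 41 × 60 + 22) = 2482.
Frame index = 2482 × 30 + 12 = 74472.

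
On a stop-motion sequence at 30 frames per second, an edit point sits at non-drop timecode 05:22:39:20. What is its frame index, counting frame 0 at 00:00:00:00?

Total seconds to the label: (5 × 3600 + 22 × 60 + 39) = 19359.
Frame index = 19359 × 30 + 20 = 580790.

580790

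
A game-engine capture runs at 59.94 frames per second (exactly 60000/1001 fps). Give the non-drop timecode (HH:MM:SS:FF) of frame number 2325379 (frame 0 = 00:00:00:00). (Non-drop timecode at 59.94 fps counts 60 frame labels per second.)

2325379 ÷ 60 = 38756 full seconds, remainder 19 frames.
38756 s = 10 h 45 min 56 s.
Timecode: 10:45:56:19.

10:45:56:19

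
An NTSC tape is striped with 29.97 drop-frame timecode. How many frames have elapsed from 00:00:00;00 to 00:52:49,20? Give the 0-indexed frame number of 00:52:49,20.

94996

Complete 10-minute blocks: 5, each 17982 frames → 89910.
Remaining 2 whole minutes in the current block: 1800 + 1 × 1798 = 3598 frames.
Within the current minute: 49 × 30 + 20 − 2 = 1488 (labels ;00/;01 skipped at this minute). Total = 89910 + 3598 + 1488 = 94996.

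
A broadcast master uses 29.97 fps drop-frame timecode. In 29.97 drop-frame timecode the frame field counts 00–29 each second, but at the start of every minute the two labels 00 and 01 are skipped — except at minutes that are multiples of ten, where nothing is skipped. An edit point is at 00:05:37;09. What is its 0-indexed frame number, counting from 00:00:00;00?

10109

As if non-drop at 30 labels/s: (0 × 3600 + 5 × 60 + 37) × 30 + 9 = 10119.
Minute boundaries passed: 5; those not divisible by 10: 5 − 0 = 5; dropped labels = 2 × 5 = 10.
Actual frame index = 10119 − 10 = 10109.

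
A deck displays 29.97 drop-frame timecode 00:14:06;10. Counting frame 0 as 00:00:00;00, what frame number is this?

25364

As if non-drop at 30 labels/s: (0 × 3600 + 14 × 60 + 6) × 30 + 10 = 25390.
Minute boundaries passed: 14; those not divisible by 10: 14 − 1 = 13; dropped labels = 2 × 13 = 26.
Actual frame index = 25390 − 26 = 25364.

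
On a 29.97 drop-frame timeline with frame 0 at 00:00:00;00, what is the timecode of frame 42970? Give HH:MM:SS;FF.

00:23:53;22

Ten DF minutes hold 17982 frames, so frame 42970 lies in block 2 (frames 35964–53945) with 7006 frames into that block.
The block's first minute is 1800 frames and the rest 1798 each; 7006 frames reaches minute 3, so 2 × 18 + 3 × 2 = 42 labels have been skipped so far.
Adding those back, label number 42970 + 42 = 43012 at 30 labels/s is 1433 s + 22 f = 0 h 23 min 53 s frame 22, i.e. 00:23:53;22.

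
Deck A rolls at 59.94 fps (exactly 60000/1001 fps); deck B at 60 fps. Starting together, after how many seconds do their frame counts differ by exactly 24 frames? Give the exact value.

400.4 seconds

The gap grows by |60 − 60000/1001| = 60/1001 frames per second.
Time for a 24-frame gap: 24 ÷ (60/1001) = 400.4 s.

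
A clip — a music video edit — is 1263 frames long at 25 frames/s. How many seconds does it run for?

Running time = 1263 / (25) = 50.52 s.

50.52 seconds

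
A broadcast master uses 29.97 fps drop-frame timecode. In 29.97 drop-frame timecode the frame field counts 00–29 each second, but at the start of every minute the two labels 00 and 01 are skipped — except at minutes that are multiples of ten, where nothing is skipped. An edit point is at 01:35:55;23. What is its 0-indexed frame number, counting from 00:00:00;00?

Complete 10-minute blocks: 9, each 17982 frames → 161838.
Remaining 5 whole minutes in the current block: 1800 + 4 × 1798 = 8992 frames.
Within the current minute: 55 × 30 + 23 − 2 = 1671 (labels ;00/;01 skipped at this minute). Total = 161838 + 8992 + 1671 = 172501.

172501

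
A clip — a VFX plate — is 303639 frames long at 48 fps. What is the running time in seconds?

Running time = 303639 / (48) = 6325.8125 s.

6325.8125 seconds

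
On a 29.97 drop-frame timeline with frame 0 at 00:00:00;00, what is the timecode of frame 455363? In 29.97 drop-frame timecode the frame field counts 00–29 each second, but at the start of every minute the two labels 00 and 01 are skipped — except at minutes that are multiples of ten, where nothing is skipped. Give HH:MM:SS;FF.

Ten DF minutes hold 17982 frames, so frame 455363 lies in block 25 (frames 449550–467531) with 5813 frames into that block.
The block's first minute is 1800 frames and the rest 1798 each; 5813 frames reaches minute 3, so 25 × 18 + 3 × 2 = 456 labels have been skipped so far.
Adding those back, label number 455363 + 456 = 455819 at 30 labels/s is 15193 s + 29 f = 4 h 13 min 13 s frame 29, i.e. 04:13:13;29.

04:13:13;29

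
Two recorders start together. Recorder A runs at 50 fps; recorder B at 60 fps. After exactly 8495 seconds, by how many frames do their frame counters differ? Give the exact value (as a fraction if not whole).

A emits 50 × 8495 = 424750 frames; B emits 60 × 8495 = 509700.
Difference = 84950 frames; B is ahead of A.

84950 frames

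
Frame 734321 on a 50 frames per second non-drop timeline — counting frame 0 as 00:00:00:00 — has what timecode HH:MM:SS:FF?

04:04:46:21

734321 ÷ 50 = 14686 full seconds, remainder 21 frames.
14686 s = 4 h 4 min 46 s.
Timecode: 04:04:46:21.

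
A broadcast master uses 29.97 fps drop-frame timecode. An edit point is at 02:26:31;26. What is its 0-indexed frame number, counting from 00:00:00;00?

Complete 10-minute blocks: 14, each 17982 frames → 251748.
Remaining 6 whole minutes in the current block: 1800 + 5 × 1798 = 10790 frames.
Within the current minute: 31 × 30 + 26 − 2 = 954 (labels ;00/;01 skipped at this minute). Total = 251748 + 10790 + 954 = 263492.

263492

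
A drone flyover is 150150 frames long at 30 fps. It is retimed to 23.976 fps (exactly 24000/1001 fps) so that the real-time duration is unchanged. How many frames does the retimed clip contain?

Target frames = source frames × (target rate / source rate) = 150150 × (24000/1001)/(30) = 150150 × 800/1001 = 120000.

120000 frames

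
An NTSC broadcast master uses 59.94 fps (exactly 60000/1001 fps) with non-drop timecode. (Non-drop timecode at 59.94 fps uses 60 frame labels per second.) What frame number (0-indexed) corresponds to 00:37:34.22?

Total seconds to the label: (0 × 3600 + 37 × 60 + 34) = 2254.
Frame index = 2254 × 60 + 22 = 135262.

frame 135262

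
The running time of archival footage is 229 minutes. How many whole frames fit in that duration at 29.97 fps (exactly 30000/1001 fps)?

229 min = 13740 s.
Frames = 13740 × 30000/1001 = 412200000/1001 ≈ 411788.2118.
Complete frames: 411788.

411788 frames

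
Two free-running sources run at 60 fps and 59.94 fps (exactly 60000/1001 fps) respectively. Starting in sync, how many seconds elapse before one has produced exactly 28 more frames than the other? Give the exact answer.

The gap grows by |60000/1001 − 60| = 60/1001 frames per second.
Time for a 28-frame gap: 28 ÷ (60/1001) = 7007/15 s.

7007/15 seconds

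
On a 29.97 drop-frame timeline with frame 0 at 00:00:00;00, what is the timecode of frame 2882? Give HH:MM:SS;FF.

Each 10-minute DF block holds 10 × 60 × 30 − 9 × 2 = 17982 frames. 2882 ÷ 17982 → 0 full blocks, remainder 2882.
Within the partial block the first minute is 1800 frames and each further minute 1798, so 1 further minute boundary passed. Total skipped labels = 18 × 0 + 2 × 1 = 2.
Non-drop label index = 2882 + 2 = 2884; at 30 labels/s that is 00:01:36:04, i.e. DF 00:01:36;04.

00:01:36;04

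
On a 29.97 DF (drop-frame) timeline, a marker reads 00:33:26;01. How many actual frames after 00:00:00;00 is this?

60121

As if non-drop at 30 labels/s: (0 × 3600 + 33 × 60 + 26) × 30 + 1 = 60181.
Minute boundaries passed: 33; those not divisible by 10: 33 − 3 = 30; dropped labels = 2 × 30 = 60.
Actual frame index = 60181 − 60 = 60121.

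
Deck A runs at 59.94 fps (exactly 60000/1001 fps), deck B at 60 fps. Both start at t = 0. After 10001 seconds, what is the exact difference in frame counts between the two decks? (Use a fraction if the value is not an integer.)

600060/1001 frames

A emits 60000/1001 × 10001 = 600060000/1001 frames; B emits 60 × 10001 = 600060.
Difference = 600060/1001 frames (≈ 599.4605); B is ahead of A.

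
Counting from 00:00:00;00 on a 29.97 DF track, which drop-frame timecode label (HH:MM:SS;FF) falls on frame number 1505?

00:00:50;05

Each 10-minute DF block holds 10 × 60 × 30 − 9 × 2 = 17982 frames. 1505 ÷ 17982 → 0 full blocks, remainder 1505.
Within the partial block the first minute is 1800 frames and each further minute 1798, so 0 further minute boundaries passed. Total skipped labels = 18 × 0 + 2 × 0 = 0.
Non-drop label index = 1505 + 0 = 1505; at 30 labels/s that is 00:00:50:05, i.e. DF 00:00:50;05.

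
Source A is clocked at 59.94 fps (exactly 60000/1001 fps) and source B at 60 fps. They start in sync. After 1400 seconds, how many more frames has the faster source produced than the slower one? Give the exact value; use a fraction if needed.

A emits 60000/1001 × 1400 = 12000000/143 frames; B emits 60 × 1400 = 84000.
Difference = 12000/143 frames (≈ 83.9161); B is ahead of A.

12000/143 frames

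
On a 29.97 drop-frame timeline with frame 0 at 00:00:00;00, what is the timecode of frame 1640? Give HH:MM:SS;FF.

00:00:54;20

Ten DF minutes hold 17982 frames, so frame 1640 lies in block 0 (frames 0–17981) with 1640 frames into that block.
The block's first minute is 1800 frames and the rest 1798 each; 1640 frames reaches minute 0, so 0 × 18 + 0 × 2 = 0 labels have been skipped so far.
Adding those back, label number 1640 + 0 = 1640 at 30 labels/s is 54 s + 20 f = 0 h 0 min 54 s frame 20, i.e. 00:00:54;20.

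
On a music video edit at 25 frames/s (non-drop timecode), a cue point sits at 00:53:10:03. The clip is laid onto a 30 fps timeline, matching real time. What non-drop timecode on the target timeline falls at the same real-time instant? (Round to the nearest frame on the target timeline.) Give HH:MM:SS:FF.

Source frame index: (0×3600 + 53×60 + 10) × 25 + 3 = 79753.
Real time: 79753 / (25) = 79753/25 s.
Target frame: (79753/25) × (30) = 478518/5 ≈ 95703.600 → 95704.
At 30 labels/s: frame 95704 → 00:53:10:04.

00:53:10:04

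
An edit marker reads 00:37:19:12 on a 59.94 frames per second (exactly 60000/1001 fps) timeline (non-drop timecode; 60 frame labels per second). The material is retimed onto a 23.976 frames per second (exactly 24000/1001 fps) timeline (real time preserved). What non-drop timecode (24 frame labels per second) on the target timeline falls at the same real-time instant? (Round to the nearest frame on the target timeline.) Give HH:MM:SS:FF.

00:37:19:05

Source frame index: (0×3600 + 37×60 + 19) × 60 + 12 = 134352.
Real time: 134352 / (60000/1001) = 2801799/1250 s.
Target frame: (2801799/1250) × (24000/1001) = 268704/5 ≈ 53740.800 → 53741.
At 24 labels/s: frame 53741 → 00:37:19:05.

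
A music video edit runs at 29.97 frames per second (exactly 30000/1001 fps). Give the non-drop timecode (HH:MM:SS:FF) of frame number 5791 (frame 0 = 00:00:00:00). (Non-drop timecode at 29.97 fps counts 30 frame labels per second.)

00:03:13:01

5791 ÷ 30 = 193 full seconds, remainder 1 frame.
193 s = 0 h 3 min 13 s.
Timecode: 00:03:13:01.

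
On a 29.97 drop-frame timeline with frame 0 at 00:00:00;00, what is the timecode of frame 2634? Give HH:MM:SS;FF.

00:01:27;26

Ten DF minutes hold 17982 frames, so frame 2634 lies in block 0 (frames 0–17981) with 2634 frames into that block.
The block's first minute is 1800 frames and the rest 1798 each; 2634 frames reaches minute 1, so 0 × 18 + 1 × 2 = 2 labels have been skipped so far.
Adding those back, label number 2634 + 2 = 2636 at 30 labels/s is 87 s + 26 f = 0 h 1 min 27 s frame 26, i.e. 00:01:27;26.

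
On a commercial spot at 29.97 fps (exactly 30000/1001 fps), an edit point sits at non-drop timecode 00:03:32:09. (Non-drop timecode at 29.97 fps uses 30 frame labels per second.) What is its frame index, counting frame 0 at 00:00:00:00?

Total seconds to the label: (0 × 3600 + 3 × 60 + 32) = 212.
Frame index = 212 × 30 + 9 = 6369.

frame 6369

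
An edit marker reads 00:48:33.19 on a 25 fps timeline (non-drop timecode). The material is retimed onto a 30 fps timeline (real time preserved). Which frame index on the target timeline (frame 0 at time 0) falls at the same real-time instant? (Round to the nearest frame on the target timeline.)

frame 87413

Source frame index: (0×3600 + 48×60 + 33) × 25 + 19 = 72844.
Real time: 72844 / (25) = 72844/25 s.
Target frame: (72844/25) × (30) = 437064/5 ≈ 87412.800 → 87413.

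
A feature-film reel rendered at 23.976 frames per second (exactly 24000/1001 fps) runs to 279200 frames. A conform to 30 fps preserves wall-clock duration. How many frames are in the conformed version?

Target frames = source frames × (target rate / source rate) = 279200 × (30)/(24000/1001) = 279200 × 1001/800 = 349349.

349349 frames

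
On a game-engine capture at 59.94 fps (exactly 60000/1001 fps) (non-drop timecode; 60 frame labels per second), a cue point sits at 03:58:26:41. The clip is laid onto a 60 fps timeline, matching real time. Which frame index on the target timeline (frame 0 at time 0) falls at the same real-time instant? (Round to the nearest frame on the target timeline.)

Source frame index: (3×3600 + 58×60 + 26) × 60 + 41 = 858401.
Real time: 858401 / (60000/1001) = 859259401/60000 s.
Target frame: (859259401/60000) × (60) = 859259401/1000 ≈ 859259.401 → 859259.

frame 859259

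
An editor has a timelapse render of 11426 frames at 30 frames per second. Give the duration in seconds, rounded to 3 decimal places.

380.867 seconds

Running time = 11426 × 1/30 = 5713/15 s ≈ 380.867 s.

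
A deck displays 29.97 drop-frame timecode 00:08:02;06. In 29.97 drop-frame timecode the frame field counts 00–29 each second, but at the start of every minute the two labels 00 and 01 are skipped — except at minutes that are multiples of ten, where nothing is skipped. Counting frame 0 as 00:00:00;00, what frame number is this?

As if non-drop at 30 labels/s: (0 × 3600 + 8 × 60 + 2) × 30 + 6 = 14466.
Minute boundaries passed: 8; those not divisible by 10: 8 − 0 = 8; dropped labels = 2 × 8 = 16.
Actual frame index = 14466 − 16 = 14450.

14450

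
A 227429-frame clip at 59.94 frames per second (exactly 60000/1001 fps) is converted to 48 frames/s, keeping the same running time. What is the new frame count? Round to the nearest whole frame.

Frames at target rate = 227429 × (48) / (60000/1001) = 227656429/1250 ≈ 182125.143.
Nearest whole frame: 182125.

182125 frames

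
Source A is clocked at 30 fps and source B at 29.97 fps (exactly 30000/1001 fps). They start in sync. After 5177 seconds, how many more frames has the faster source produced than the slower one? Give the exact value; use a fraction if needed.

A emits 30 × 5177 = 155310 frames; B emits 30000/1001 × 5177 = 155310000/1001.
Difference = 155310/1001 frames (≈ 155.1548); B is behind A.

155310/1001 frames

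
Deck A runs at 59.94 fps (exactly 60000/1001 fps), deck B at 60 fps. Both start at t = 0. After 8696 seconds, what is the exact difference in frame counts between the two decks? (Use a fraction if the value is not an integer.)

521760/1001 frames

A emits 60000/1001 × 8696 = 521760000/1001 frames; B emits 60 × 8696 = 521760.
Difference = 521760/1001 frames (≈ 521.2388); B is ahead of A.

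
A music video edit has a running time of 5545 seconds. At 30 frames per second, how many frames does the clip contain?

166350 frames

Frames = 5545 × 30 = 166350.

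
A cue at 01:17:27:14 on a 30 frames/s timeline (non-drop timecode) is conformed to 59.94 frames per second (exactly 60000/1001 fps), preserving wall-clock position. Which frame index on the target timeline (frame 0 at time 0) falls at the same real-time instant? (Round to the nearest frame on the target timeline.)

Source frame index: (1×3600 + 17×60 + 27) × 30 + 14 = 139424.
Real time: 139424 / (30) = 69712/15 s.
Target frame: (69712/15) × (60000/1001) = 278848000/1001 ≈ 278569.431 → 278569.

frame 278569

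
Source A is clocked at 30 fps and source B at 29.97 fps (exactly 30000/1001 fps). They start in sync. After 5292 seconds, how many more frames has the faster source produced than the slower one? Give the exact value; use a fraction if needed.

22680/143 frames

A emits 30 × 5292 = 158760 frames; B emits 30000/1001 × 5292 = 22680000/143.
Difference = 22680/143 frames (≈ 158.6014); B is behind A.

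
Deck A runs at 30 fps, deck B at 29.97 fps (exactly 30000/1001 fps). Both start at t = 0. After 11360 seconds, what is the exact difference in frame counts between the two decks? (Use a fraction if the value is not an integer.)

A emits 30 × 11360 = 340800 frames; B emits 30000/1001 × 11360 = 340800000/1001.
Difference = 340800/1001 frames (≈ 340.4595); B is behind A.

340800/1001 frames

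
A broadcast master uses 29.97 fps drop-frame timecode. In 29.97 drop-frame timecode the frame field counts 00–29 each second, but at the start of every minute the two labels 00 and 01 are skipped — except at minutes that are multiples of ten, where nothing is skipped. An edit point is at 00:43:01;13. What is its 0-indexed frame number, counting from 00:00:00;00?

As if non-drop at 30 labels/s: (0 × 3600 + 43 × 60 + 1) × 30 + 13 = 77443.
Minute boundaries passed: 43; those not divisible by 10: 43 − 4 = 39; dropped labels = 2 × 39 = 78.
Actual frame index = 77443 − 78 = 77365.

77365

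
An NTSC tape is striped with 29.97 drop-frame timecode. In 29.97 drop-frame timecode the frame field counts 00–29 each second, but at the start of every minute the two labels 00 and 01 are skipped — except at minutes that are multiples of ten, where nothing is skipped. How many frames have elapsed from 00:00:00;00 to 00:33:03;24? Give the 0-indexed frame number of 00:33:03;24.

59454

Complete 10-minute blocks: 3, each 17982 frames → 53946.
Remaining 3 whole minutes in the current block: 1800 + 2 × 1798 = 5396 frames.
Within the current minute: 3 × 30 + 24 − 2 = 112 (labels ;00/;01 skipped at this minute). Total = 53946 + 5396 + 112 = 59454.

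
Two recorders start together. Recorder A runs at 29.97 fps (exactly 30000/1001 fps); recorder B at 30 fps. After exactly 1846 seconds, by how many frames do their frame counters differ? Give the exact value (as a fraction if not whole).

4260/77 frames

A emits 30000/1001 × 1846 = 4260000/77 frames; B emits 30 × 1846 = 55380.
Difference = 4260/77 frames (≈ 55.3247); B is ahead of A.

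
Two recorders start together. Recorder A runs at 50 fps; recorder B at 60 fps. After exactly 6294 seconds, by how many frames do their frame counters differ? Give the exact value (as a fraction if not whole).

A emits 50 × 6294 = 314700 frames; B emits 60 × 6294 = 377640.
Difference = 62940 frames; B is ahead of A.

62940 frames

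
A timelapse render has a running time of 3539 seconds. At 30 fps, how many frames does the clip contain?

Frames = 3539 × 30 = 106170.

106170 frames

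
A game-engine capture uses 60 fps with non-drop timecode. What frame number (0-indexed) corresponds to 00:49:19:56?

177596

Total seconds to the label: (0 × 3600 + 49 × 60 + 19) = 2959.
Frame index = 2959 × 60 + 56 = 177596.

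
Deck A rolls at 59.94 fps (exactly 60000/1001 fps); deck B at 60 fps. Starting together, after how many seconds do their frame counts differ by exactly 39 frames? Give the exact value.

650.65 seconds

The gap grows by |60 − 60000/1001| = 60/1001 frames per second.
Time for a 39-frame gap: 39 ÷ (60/1001) = 650.65 s.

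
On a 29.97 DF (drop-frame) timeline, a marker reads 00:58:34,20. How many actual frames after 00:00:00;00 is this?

105334

Complete 10-minute blocks: 5, each 17982 frames → 89910.
Remaining 8 whole minutes in the current block: 1800 + 7 × 1798 = 14386 frames.
Within the current minute: 34 × 30 + 20 − 2 = 1038 (labels ;00/;01 skipped at this minute). Total = 89910 + 14386 + 1038 = 105334.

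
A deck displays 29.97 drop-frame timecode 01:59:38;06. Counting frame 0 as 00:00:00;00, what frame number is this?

As if non-drop at 30 labels/s: (1 × 3600 + 59 × 60 + 38) × 30 + 6 = 215346.
Minute boundaries passed: 119; those not divisible by 10: 119 − 11 = 108; dropped labels = 2 × 108 = 216.
Actual frame index = 215346 − 216 = 215130.

215130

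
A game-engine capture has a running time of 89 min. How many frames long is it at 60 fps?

89 min = 5340 s.
Frames = 5340 × 60 = 320400.

320400 frames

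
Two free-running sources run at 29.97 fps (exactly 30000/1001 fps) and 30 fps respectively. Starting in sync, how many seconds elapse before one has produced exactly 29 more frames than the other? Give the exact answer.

29029/30 seconds

The gap grows by |30 − 30000/1001| = 30/1001 frames per second.
Time for a 29-frame gap: 29 ÷ (30/1001) = 29029/30 s.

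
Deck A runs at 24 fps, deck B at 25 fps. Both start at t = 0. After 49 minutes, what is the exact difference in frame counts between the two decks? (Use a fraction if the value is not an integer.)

49 min = 2940 s.
A emits 24 × 2940 = 70560 frames; B emits 25 × 2940 = 73500.
Difference = 2940 frames; B is ahead of A.

2940 frames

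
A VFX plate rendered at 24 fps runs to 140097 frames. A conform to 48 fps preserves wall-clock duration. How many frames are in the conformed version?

Frames at target rate = 140097 × (48) / (24) = 280194.

280194 frames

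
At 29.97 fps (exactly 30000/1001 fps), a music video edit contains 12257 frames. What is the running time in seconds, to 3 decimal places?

408.975 seconds

Running time = 12257 × 1001/30000 = 12269257/30000 s ≈ 408.975 s.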